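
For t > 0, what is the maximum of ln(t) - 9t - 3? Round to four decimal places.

g'(t) = 1/t − 9 = 0 gives t = 1/9.
g''(t) = -1/t², which is negative for t > 0, so this is a local maximum.
g(1/9) = 1·ln(1/9) - 1 - 3 ≈ -6.1972.

-6.1972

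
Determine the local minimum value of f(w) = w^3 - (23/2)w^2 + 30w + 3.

-15

f'(w) = 3w^2 - 23w + 30 = 0 at w = 5/3, 6.
f''(w) = 6w - 23. f''(5/3) = -13 < 0 ⇒ local maximum; f''(6) = 13 > 0 ⇒ local minimum.
So the local minimum value is f(6) = -15.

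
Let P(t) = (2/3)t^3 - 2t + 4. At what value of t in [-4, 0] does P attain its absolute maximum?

-1

The derivative is 2t^2 - 2, whose only zero in [-4, 0] is t = -1.
Candidates: P(-4) = -92/3; P(-1) = 16/3; P(0) = 4.
Hence the absolute maximum is 16/3 at t = -1.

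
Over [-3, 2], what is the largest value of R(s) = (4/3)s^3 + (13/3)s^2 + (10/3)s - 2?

98/3

The derivative is 4s^2 + (26/3)s + 10/3, which vanishes at s = -5/3 and s = -1/2.
Evaluating at the critical points and endpoints: R(-3) = -9, R(-5/3) = -137/81, R(-1/2) = -11/4, R(2) = 98/3.
Hence the absolute maximum is 98/3 at s = 2.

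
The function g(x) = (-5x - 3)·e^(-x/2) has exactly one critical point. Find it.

7/5

g'(x) = (-5)·e^(-x/2) + (-5x - 3)·(-1/2)·e^(-x/2) = ((5/2)x - 7/2)·e^(-x/2). Since e^(-x/2) > 0, the only critical point is x = 7/5.
g''(7/5) has the same sign as 5/2 > 0, so this is a local minimum.
g(7/5) = (-10)·e^(-7/10) ≈ -4.9659.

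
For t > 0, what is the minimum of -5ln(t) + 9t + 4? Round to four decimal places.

f'(t) = -5/t + 9 = 0 gives t = 5/9.
f''(t) = 5/t², which is positive for t > 0, so this is a local minimum.
f(5/9) = -5·ln(5/9) + 5 + 4 ≈ 11.9389.

11.9389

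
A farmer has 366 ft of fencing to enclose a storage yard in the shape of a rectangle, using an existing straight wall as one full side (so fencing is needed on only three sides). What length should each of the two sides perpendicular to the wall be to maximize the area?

Let the sides perpendicular to the wall have length x and the parallel side y, so 2x + y = 366 and the area is A = xy = x(366 − 2x).
A'(x) = 366 − 4x = 0 gives x = 183/2, and A''(x) = −4 < 0 confirms a maximum.
Then y = 366 − 2·183/2 = 183 and A = 33489/2.

183/2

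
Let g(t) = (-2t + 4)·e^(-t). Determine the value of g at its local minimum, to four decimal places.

-0.0996

Differentiating with the product rule gives g'(t) = (2t - 6)·e^(-t). Since e^(-t) > 0, the only critical point is t = 3.
g''(3) has the same sign as 2 > 0, so this is a local minimum.
g(3) = (-2)·e^(-3) ≈ -0.0996.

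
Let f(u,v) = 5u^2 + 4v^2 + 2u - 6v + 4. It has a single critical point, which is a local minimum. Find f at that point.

∂f/∂u = 10u + 2 = 0 and ∂f/∂v = 8v - 6 = 0, so (u, v) = (-1/5, 3/4).
The Hessian has f_{uu} = 10, f_{vv} = 8, f_{uv} = 0, giving D = 80 > 0 with f_{uu} > 0, so the point is a local minimum.
f(-1/5, 3/4) = 31/20.

31/20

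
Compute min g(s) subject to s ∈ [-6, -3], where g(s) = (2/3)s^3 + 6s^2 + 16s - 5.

g'(s) = 2s^2 + 12s + 16, whose only zero in [-6, -3] is s = -4.
Evaluating at the critical points and endpoints: g(-6) = -29; g(-4) = -47/3; g(-3) = -17.
Hence the absolute minimum is -29 at s = -6.

-29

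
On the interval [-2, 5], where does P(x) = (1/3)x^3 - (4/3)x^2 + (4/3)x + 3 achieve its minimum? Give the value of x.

Differentiating, P'(x) = x^2 - (8/3)x + 4/3; which vanishes at x = 2/3 and x = 2.
Evaluating at the critical points and endpoints: P(-2) = -23/3; P(2/3) = 275/81; P(2) = 3; P(5) = 18.
Hence the absolute minimum is -23/3 at x = -2.

-2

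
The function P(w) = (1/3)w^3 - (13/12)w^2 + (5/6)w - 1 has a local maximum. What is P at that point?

P'(w) = w^2 - (13/6)w + 5/6 = 0 at w = 1/2, 5/3.
Since P''(w) = 2w - 13/6, we get P''(1/2) = -7/6 < 0 ⇒ local maximum; P''(5/3) = 7/6 > 0 ⇒ local minimum.
The local maximum is P(1/2) = -13/16.

-13/16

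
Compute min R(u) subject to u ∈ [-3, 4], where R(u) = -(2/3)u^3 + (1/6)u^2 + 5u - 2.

-22

The derivative is -2u^2 + (1/3)u + 5, which vanishes at u = -3/2 and u = 5/3.
Candidates: R(-3) = 5/2; R(-3/2) = -55/8; R(5/3) = 601/162; R(4) = -22.
The minimum over the interval is -22, attained at u = 4.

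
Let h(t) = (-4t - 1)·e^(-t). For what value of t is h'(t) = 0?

h'(t) = (-4)·e^(-t) + (-4t - 1)·(-1)·e^(-t) = (4t - 3)·e^(-t). Since e^(-t) > 0, the only critical point is t = 3/4.
h''(3/4) has the same sign as 4 > 0, so this is a local minimum.
h(3/4) = (-4)·e^(-3/4) ≈ -1.8895.

3/4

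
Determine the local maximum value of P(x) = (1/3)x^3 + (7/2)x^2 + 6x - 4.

Critical points: P'(x) = x^2 + 7x + 6 vanishes at x = -6, -1.
P''(x) = 2x + 7. P''(-6) = -5 < 0 ⇒ local maximum; P''(-1) = 5 > 0 ⇒ local minimum.
Thus P has its local maximum at x = -6, with value 14.

14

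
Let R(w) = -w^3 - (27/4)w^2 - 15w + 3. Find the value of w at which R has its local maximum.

-2

Critical points: R'(w) = -3w^2 - (27/2)w - 15 vanishes at w = -5/2, -2.
Second-derivative test with R''(w) = -6w - 27/2: R''(-5/2) = 3/2 > 0 ⇒ local minimum; R''(-2) = -3/2 < 0 ⇒ local maximum.
So the local maximum value is R(-2) = 14.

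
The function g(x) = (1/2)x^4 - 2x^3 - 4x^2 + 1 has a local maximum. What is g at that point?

g'(x) = 2x^3 - 6x^2 - 8x = 0 at x = -1, 0, 4.
g''(x) = 6x^2 - 12x - 8. g''(-1) = 10 > 0 ⇒ local minimum; g''(0) = -8 < 0 ⇒ local maximum; g''(4) = 40 > 0 ⇒ local minimum.
Thus g has its local maximum at x = 0, with value 1.

1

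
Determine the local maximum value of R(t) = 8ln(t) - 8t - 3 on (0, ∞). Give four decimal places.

-11.0000

R'(t) = 8/t − 8 = 0 gives t = 1.
R''(t) = -8/t², which is negative for t > 0, so this is a local maximum.
R(1) = 8·ln(1) - 8 - 3 ≈ -11.0000.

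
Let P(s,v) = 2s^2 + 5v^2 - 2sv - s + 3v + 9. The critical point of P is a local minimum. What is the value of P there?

∂P/∂s = 4s - 2v - 1 = 0 and ∂P/∂v = -2s + 10v + 3 = 0, so (s, v) = (1/9, -5/18).
The Hessian has P_{ss} = 4, P_{vv} = 10, P_{sv} = -2, giving D = 36 > 0 with P_{ss} > 0, so the point is a local minimum.
P(1/9, -5/18) = 307/36.

307/36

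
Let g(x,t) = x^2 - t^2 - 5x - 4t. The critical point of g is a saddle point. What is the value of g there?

-9/4

∂g/∂x = 2x - 5 = 0 and ∂g/∂t = -2t - 4 = 0, so (x, t) = (5/2, -2).
The Hessian has g_{xx} = 2, g_{tt} = -2, g_{xt} = 0, giving D = -4 < 0, so the point is a saddle point.
g(5/2, -2) = -9/4.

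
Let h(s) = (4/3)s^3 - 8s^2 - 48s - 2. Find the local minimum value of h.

h'(s) = 4s^2 - 16s - 48. Setting h'(s) = 0 gives s ∈ {-2, 6}.
Second-derivative test with h''(s) = 8s - 16: h''(-2) = -32 < 0 ⇒ local maximum; h''(6) = 32 > 0 ⇒ local minimum.
The local minimum is h(6) = -290.

-290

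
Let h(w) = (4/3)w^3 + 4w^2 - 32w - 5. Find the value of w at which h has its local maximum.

-4

h'(w) = 4w^2 + 8w - 32 = 0 at w = -4, 2.
Second-derivative test with h''(w) = 8w + 8: h''(-4) = -24 < 0 ⇒ local maximum; h''(2) = 24 > 0 ⇒ local minimum.
The local maximum is h(-4) = 305/3.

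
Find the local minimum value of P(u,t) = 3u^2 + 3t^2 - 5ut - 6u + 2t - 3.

∂P/∂u = 6u - 5t - 6 = 0 and ∂P/∂t = -5u + 6t + 2 = 0, so (u, t) = (26/11, 18/11).
The Hessian has P_{uu} = 6, P_{tt} = 6, P_{ut} = -5, giving D = 11 > 0 with P_{uu} > 0, so the point is a local minimum.
P(26/11, 18/11) = -93/11.

-93/11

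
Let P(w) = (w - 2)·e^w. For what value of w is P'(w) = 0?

1

P'(w) = 1·e^w + (w - 2)·1·e^w = (w - 1)·e^w. Since e^w > 0, the only critical point is w = 1.
P''(1) has the same sign as 1 > 0, so this is a local minimum.
P(1) = (-1)·e^(1) ≈ -2.7183.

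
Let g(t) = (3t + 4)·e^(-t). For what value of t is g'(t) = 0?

-1/3

By the product rule, g'(t) = (-3t - 1)·e^(-t). Since e^(-t) > 0, the only critical point is t = -1/3.
g''(-1/3) has the same sign as -3 < 0, so this is a local maximum.
g(-1/3) = (3)·e^(1/3) ≈ 4.1868.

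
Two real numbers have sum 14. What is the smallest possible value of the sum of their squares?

98

With a + b = 14, a^2 + b^2 = a^2 + (14 − a)^2.
The derivative 2a − 2(14 − a) = 4a − 28 vanishes at a = 7; second derivative 4 > 0, a minimum.
The minimum is 2·(7)^2 = 98.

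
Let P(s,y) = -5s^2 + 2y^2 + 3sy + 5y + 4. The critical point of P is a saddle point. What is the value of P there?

71/49

∂P/∂s = -10s + 3y = 0 and ∂P/∂y = 3s + 4y + 5 = 0, so (s, y) = (-15/49, -50/49).
The Hessian has P_{ss} = -10, P_{yy} = 4, P_{sy} = 3, giving D = -49 < 0, so the point is a saddle point.
P(-15/49, -50/49) = 71/49.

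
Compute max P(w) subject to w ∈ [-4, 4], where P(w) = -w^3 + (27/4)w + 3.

The derivative is -3w^2 + 27/4, which vanishes at w = -3/2 and w = 3/2.
Evaluating at the critical points and endpoints: P(-4) = 40; P(-3/2) = -15/4; P(3/2) = 39/4; P(4) = -34.
So the maximum is P(-4) = 40.

40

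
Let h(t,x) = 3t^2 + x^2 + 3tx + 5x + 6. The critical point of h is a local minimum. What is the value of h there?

∂h/∂t = 6t + 3x = 0 and ∂h/∂x = 3t + 2x + 5 = 0, so (t, x) = (5, -10).
The Hessian has h_{tt} = 6, h_{xx} = 2, h_{tx} = 3, giving D = 3 > 0 with h_{tt} > 0, so the point is a local minimum.
h(5, -10) = -19.

-19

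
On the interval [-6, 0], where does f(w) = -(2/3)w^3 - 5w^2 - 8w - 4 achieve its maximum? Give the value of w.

-6

f'(w) = -2w^2 - 10w - 8, which vanishes at w = -4 and w = -1.
Compare values at every candidate in [-6, 0]: f(-6) = 8; f(-4) = -28/3; f(-1) = -1/3; f(0) = -4.
So the maximum is f(-6) = 8.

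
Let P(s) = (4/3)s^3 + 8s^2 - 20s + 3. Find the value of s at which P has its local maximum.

-5

P'(s) = 4s^2 + 16s - 20. Setting P'(s) = 0 gives s ∈ {-5, 1}.
P''(s) = 8s + 16. P''(-5) = -24 < 0 ⇒ local maximum; P''(1) = 24 > 0 ⇒ local minimum.
Thus P has its local maximum at s = -5, with value 409/3.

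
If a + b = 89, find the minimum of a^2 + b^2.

With a + b = 89, a^2 + b^2 = a^2 + (89 − a)^2.
The derivative 2a − 2(89 − a) = 4a − 178 vanishes at a = 89/2; second derivative 4 > 0, a minimum.
The minimum is 2·(89/2)^2 = 7921/2.

7921/2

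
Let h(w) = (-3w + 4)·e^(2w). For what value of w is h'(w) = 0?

Differentiating with the product rule gives h'(w) = (-6w + 5)·e^(2w). Since e^(2w) > 0, the only critical point is w = 5/6.
h''(5/6) has the same sign as -6 < 0, so this is a local maximum.
h(5/6) = (3/2)·e^(5/3) ≈ 7.9417.

5/6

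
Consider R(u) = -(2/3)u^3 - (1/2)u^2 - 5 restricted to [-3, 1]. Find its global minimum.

-37/6

Differentiating, R'(u) = -2u^2 - u; which vanishes at u = -1/2 and u = 0.
Compare values at every candidate in [-3, 1]: R(-3) = 17/2, R(-1/2) = -121/24, R(0) = -5, R(1) = -37/6.
So the minimum is R(1) = -37/6.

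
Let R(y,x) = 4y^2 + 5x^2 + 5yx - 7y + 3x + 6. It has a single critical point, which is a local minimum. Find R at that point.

∂R/∂y = 8y + 5x - 7 = 0 and ∂R/∂x = 5y + 10x + 3 = 0, so (y, x) = (17/11, -59/55).
The Hessian has R_{yy} = 8, R_{xx} = 10, R_{yx} = 5, giving D = 55 > 0 with R_{yy} > 0, so the point is a local minimum.
R(17/11, -59/55) = -56/55.

-56/55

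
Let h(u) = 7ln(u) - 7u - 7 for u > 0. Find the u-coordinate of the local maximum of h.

1

h'(u) = 7/u − 7 = 0 gives u = 1.
h''(u) = -7/u², which is negative for u > 0, so this is a local maximum.
h(1) = 7·ln(1) - 7 - 7 ≈ -14.0000.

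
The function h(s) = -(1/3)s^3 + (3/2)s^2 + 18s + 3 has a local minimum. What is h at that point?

-57/2

Critical points: h'(s) = -s^2 + 3s + 18 vanishes at s = -3, 6.
Second-derivative test with h''(s) = -2s + 3: h''(-3) = 9 > 0 ⇒ local minimum; h''(6) = -9 < 0 ⇒ local maximum.
Thus h has its local minimum at s = -3, with value -57/2.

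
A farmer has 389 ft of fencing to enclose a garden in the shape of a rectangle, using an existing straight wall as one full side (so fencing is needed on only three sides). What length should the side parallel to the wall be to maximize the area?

Let the sides perpendicular to the wall have length x and the parallel side y, so 2x + y = 389 and the area is A = xy = x(389 − 2x).
A'(x) = 389 − 4x = 0 gives x = 389/4, and A''(x) = −4 < 0 confirms a maximum.
Then y = 389 − 2·389/4 = 389/2 and A = 151321/8.

389/2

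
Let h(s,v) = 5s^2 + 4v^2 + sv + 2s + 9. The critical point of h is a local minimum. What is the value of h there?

695/79

∂h/∂s = 10s + v + 2 = 0 and ∂h/∂v = s + 8v = 0, so (s, v) = (-16/79, 2/79).
The Hessian has h_{ss} = 10, h_{vv} = 8, h_{sv} = 1, giving D = 79 > 0 with h_{ss} > 0, so the point is a local minimum.
h(-16/79, 2/79) = 695/79.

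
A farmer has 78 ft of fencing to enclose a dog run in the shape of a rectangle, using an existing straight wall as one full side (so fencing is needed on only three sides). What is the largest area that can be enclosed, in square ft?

1521/2

Let the sides perpendicular to the wall have length x and the parallel side y, so 2x + y = 78 and the area is A = xy = x(78 − 2x).
A'(x) = 78 − 4x = 0 gives x = 39/2, and A''(x) = −4 < 0 confirms a maximum.
Then y = 78 − 2·39/2 = 39 and A = 1521/2.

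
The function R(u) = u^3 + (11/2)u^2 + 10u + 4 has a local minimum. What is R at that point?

-109/54

R'(u) = 3u^2 + 11u + 10 = 0 at u = -2, -5/3.
Second-derivative test with R''(u) = 6u + 11: R''(-2) = -1 < 0 ⇒ local maximum; R''(-5/3) = 1 > 0 ⇒ local minimum.
So the local minimum value is R(-5/3) = -109/54.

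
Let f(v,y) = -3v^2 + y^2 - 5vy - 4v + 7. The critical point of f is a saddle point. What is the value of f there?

∂f/∂v = -6v - 5y - 4 = 0 and ∂f/∂y = -5v + 2y = 0, so (v, y) = (-8/37, -20/37).
The Hessian has f_{vv} = -6, f_{yy} = 2, f_{vy} = -5, giving D = -37 < 0, so the point is a saddle point.
f(-8/37, -20/37) = 275/37.

275/37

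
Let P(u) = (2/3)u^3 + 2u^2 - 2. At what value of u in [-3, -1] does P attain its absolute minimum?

-3

The derivative is 2u^2 + 4u, whose only zero in [-3, -1] is u = -2.
Candidates: P(-3) = -2,  P(-2) = 2/3,  P(-1) = -2/3.
So the minimum is P(-3) = -2.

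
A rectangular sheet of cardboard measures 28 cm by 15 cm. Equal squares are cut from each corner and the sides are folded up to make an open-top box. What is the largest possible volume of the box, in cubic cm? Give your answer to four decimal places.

With cut size x, the volume is V(x) = x(28 − 2x)(15 − 2x) for 0 < x < 7.5.
V'(x) = 12x^2 − 172x + 420. Setting V'(x) = 0 gives x ≈ 3.1218 (the root in (0, 7.5)).
V''(x) = 24x − 172 is negative there, so this is the maximum; V ≈ 594.7271.

594.7271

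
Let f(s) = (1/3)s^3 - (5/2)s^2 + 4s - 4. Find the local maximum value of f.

f'(s) = s^2 - 5s + 4 = 0 at s = 1, 4.
f''(s) = 2s - 5. f''(1) = -3 < 0 ⇒ local maximum; f''(4) = 3 > 0 ⇒ local minimum.
So the local maximum value is f(1) = -13/6.

-13/6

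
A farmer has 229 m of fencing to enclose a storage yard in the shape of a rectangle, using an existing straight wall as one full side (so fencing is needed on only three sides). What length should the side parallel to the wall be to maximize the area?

229/2

Let the sides perpendicular to the wall have length x and the parallel side y, so 2x + y = 229 and the area is A = xy = x(229 − 2x).
A'(x) = 229 − 4x = 0 gives x = 229/4, and A''(x) = −4 < 0 confirms a maximum.
Then y = 229 − 2·229/4 = 229/2 and A = 52441/8.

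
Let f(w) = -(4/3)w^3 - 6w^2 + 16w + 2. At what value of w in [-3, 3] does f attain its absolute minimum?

-3

f'(w) = -4w^2 - 12w + 16, whose only zero in [-3, 3] is w = 1.
Compare values at every candidate in [-3, 3]: f(-3) = -64,  f(1) = 32/3,  f(3) = -40.
The minimum over the interval is -64, attained at w = -3.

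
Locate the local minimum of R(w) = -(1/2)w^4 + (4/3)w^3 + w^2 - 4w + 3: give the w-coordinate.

1

Critical points: R'(w) = -2w^3 + 4w^2 + 2w - 4 vanishes at w = -1, 1, 2.
Since R''(w) = -6w^2 + 8w + 2, we get R''(-1) = -12 < 0 ⇒ local maximum; R''(1) = 4 > 0 ⇒ local minimum; R''(2) = -6 < 0 ⇒ local maximum.
Thus R has its local minimum at w = 1, with value 5/6.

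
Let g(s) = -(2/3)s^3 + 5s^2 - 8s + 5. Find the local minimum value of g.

g'(s) = -2s^2 + 10s - 8. Setting g'(s) = 0 gives s ∈ {1, 4}.
Second-derivative test with g''(s) = -4s + 10: g''(1) = 6 > 0 ⇒ local minimum; g''(4) = -6 < 0 ⇒ local maximum.
Thus g has its local minimum at s = 1, with value 4/3.

4/3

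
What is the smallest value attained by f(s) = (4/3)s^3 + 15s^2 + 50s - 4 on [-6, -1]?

f'(s) = 4s^2 + 30s + 50, which vanishes at s = -5 and s = -5/2.
Compare values at every candidate in [-6, -1]: f(-6) = -52, f(-5) = -137/3, f(-5/2) = -673/12, f(-1) = -121/3.
Hence the absolute minimum is -673/12 at s = -5/2.

-673/12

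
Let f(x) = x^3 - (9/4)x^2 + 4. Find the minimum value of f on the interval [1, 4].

f'(x) = 3x^2 - (9/2)x, whose only zero in [1, 4] is x = 3/2.
Evaluating at the critical points and endpoints: f(1) = 11/4; f(3/2) = 37/16; f(4) = 32.
Hence the absolute minimum is 37/16 at x = 3/2.

37/16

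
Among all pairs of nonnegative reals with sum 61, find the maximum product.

3721/4

With x + y = 61, the product is P(x) = x(61 − x).
P'(x) = 61 − 2x = 0 gives x = 61/2; P'' = −2 < 0, so this is the maximum.
P = 61/2·61/2 = 3721/4.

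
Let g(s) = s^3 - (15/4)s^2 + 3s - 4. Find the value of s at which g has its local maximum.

g'(s) = 3s^2 - (15/2)s + 3. Setting g'(s) = 0 gives s ∈ {1/2, 2}.
Second-derivative test with g''(s) = 6s - 15/2: g''(1/2) = -9/2 < 0 ⇒ local maximum; g''(2) = 9/2 > 0 ⇒ local minimum.
So the local maximum value is g(1/2) = -53/16.

1/2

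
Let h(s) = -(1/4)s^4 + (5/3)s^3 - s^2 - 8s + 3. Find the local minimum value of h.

-23/3

h'(s) = -s^3 + 5s^2 - 2s - 8 = 0 at s = -1, 2, 4.
Second-derivative test with h''(s) = -3s^2 + 10s - 2: h''(-1) = -15 < 0 ⇒ local maximum; h''(2) = 6 > 0 ⇒ local minimum; h''(4) = -10 < 0 ⇒ local maximum.
Thus h has its local minimum at s = 2, with value -23/3.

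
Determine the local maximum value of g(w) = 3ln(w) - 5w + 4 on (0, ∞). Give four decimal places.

-0.5325

g'(w) = 3/w − 5 = 0 gives w = 3/5.
g''(w) = -3/w², which is negative for w > 0, so this is a local maximum.
g(3/5) = 3·ln(3/5) - 3 + 4 ≈ -0.5325.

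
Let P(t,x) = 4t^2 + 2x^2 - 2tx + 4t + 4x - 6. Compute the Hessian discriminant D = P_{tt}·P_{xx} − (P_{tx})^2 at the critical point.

∂P/∂t = 8t - 2x + 4 = 0 and ∂P/∂x = -2t + 4x + 4 = 0, so (t, x) = (-6/7, -10/7).
The Hessian has P_{tt} = 8, P_{xx} = 4, P_{tx} = -2, giving D = 28 > 0 with P_{tt} > 0, so the point is a local minimum.
D = (8)·(4) − (-2)^2 = 28.

28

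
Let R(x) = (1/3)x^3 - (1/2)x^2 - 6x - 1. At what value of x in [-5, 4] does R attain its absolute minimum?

-5

Differentiating, R'(x) = x^2 - x - 6; which vanishes at x = -2 and x = 3.
Candidates: R(-5) = -151/6,  R(-2) = 19/3,  R(3) = -29/2,  R(4) = -35/3.
The minimum over the interval is -151/6, attained at x = -5.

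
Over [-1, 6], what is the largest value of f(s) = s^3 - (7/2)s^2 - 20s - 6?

f'(s) = 3s^2 - 7s - 20, whose only zero in [-1, 6] is s = 4.
Evaluating at the critical points and endpoints: f(-1) = 19/2, f(4) = -78, f(6) = -36.
Hence the absolute maximum is 19/2 at s = -1.

19/2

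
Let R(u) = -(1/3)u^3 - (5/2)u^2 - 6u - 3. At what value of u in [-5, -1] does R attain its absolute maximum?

-5

The derivative is -u^2 - 5u - 6, which vanishes at u = -3 and u = -2.
Candidates: R(-5) = 37/6; R(-3) = 3/2; R(-2) = 5/3; R(-1) = 5/6.
Hence the absolute maximum is 37/6 at u = -5.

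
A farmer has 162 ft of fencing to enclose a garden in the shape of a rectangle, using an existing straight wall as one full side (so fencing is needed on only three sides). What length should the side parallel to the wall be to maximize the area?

81

Let the sides perpendicular to the wall have length x and the parallel side y, so 2x + y = 162 and the area is A = xy = x(162 − 2x).
A'(x) = 162 − 4x = 0 gives x = 81/2, and A''(x) = −4 < 0 confirms a maximum.
Then y = 162 − 2·81/2 = 81 and A = 6561/2.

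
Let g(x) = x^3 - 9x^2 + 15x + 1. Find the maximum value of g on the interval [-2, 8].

The derivative is 3x^2 - 18x + 15, which vanishes at x = 1 and x = 5.
Candidates: g(-2) = -73; g(1) = 8; g(5) = -24; g(8) = 57.
So the maximum is g(8) = 57.

57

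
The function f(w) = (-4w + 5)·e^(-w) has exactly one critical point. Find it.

f'(w) = (-4)·e^(-w) + (-4w + 5)·(-1)·e^(-w) = (4w - 9)·e^(-w). Since e^(-w) > 0, the only critical point is w = 9/4.
f''(9/4) has the same sign as 4 > 0, so this is a local minimum.
f(9/4) = (-4)·e^(-9/4) ≈ -0.4216.

9/4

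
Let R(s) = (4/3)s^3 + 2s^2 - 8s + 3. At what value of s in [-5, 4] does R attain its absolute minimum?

-5

Differentiating, R'(s) = 4s^2 + 4s - 8; which vanishes at s = -2 and s = 1.
Compare values at every candidate in [-5, 4]: R(-5) = -221/3,  R(-2) = 49/3,  R(1) = -5/3,  R(4) = 265/3.
Hence the absolute minimum is -221/3 at s = -5.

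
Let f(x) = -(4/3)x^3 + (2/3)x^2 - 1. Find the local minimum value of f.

Critical points: f'(x) = -4x^2 + (4/3)x vanishes at x = 0, 1/3.
Since f''(x) = -8x + 4/3, we get f''(0) = 4/3 > 0 ⇒ local minimum; f''(1/3) = -4/3 < 0 ⇒ local maximum.
The local minimum is f(0) = -1.

-1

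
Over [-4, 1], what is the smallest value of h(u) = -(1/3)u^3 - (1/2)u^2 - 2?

-17/6

The derivative is -u^2 - u, which vanishes at u = -1 and u = 0.
Evaluating at the critical points and endpoints: h(-4) = 34/3, h(-1) = -13/6, h(0) = -2, h(1) = -17/6.
So the minimum is h(1) = -17/6.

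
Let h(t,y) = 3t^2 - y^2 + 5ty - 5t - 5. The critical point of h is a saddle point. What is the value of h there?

-210/37

∂h/∂t = 6t + 5y - 5 = 0 and ∂h/∂y = 5t - 2y = 0, so (t, y) = (10/37, 25/37).
The Hessian has h_{tt} = 6, h_{yy} = -2, h_{ty} = 5, giving D = -37 < 0, so the point is a saddle point.
h(10/37, 25/37) = -210/37.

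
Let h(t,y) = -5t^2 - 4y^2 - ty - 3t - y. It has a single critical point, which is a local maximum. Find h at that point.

38/79

∂h/∂t = -10t - y - 3 = 0 and ∂h/∂y = -t - 8y - 1 = 0, so (t, y) = (-23/79, -7/79).
The Hessian has h_{tt} = -10, h_{yy} = -8, h_{ty} = -1, giving D = 79 > 0 with h_{tt} < 0, so the point is a local maximum.
h(-23/79, -7/79) = 38/79.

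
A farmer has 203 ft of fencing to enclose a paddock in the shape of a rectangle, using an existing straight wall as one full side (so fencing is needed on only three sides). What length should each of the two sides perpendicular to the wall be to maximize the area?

Let the sides perpendicular to the wall have length x and the parallel side y, so 2x + y = 203 and the area is A = xy = x(203 − 2x).
A'(x) = 203 − 4x = 0 gives x = 203/4, and A''(x) = −4 < 0 confirms a maximum.
Then y = 203 − 2·203/4 = 203/2 and A = 41209/8.

203/4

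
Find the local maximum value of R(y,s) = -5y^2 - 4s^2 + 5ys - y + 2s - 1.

∂R/∂y = -10y + 5s - 1 = 0 and ∂R/∂s = 5y - 8s + 2 = 0, so (y, s) = (2/55, 3/11).
The Hessian has R_{yy} = -10, R_{ss} = -8, R_{ys} = 5, giving D = 55 > 0 with R_{yy} < 0, so the point is a local maximum.
R(2/55, 3/11) = -41/55.

-41/55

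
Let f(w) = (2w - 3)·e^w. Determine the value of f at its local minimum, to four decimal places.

By the product rule, f'(w) = (2w - 1)·e^w. Since e^w > 0, the only critical point is w = 1/2.
f''(1/2) has the same sign as 2 > 0, so this is a local minimum.
f(1/2) = (-2)·e^(1/2) ≈ -3.2974.

-3.2974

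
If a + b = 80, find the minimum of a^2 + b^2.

With a + b = 80, a^2 + b^2 = a^2 + (80 − a)^2.
The derivative 2a − 2(80 − a) = 4a − 160 vanishes at a = 40; second derivative 4 > 0, a minimum.
The minimum is 2·(40)^2 = 3200.

3200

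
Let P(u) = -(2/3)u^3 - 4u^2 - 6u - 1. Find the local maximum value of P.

5/3

P'(u) = -2u^2 - 8u - 6 = 0 at u = -3, -1.
Second-derivative test with P''(u) = -4u - 8: P''(-3) = 4 > 0 ⇒ local minimum; P''(-1) = -4 < 0 ⇒ local maximum.
The local maximum is P(-1) = 5/3.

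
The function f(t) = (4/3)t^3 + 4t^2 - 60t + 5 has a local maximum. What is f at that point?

f'(t) = 4t^2 + 8t - 60. Setting f'(t) = 0 gives t ∈ {-5, 3}.
f''(t) = 8t + 8. f''(-5) = -32 < 0 ⇒ local maximum; f''(3) = 32 > 0 ⇒ local minimum.
So the local maximum value is f(-5) = 715/3.

715/3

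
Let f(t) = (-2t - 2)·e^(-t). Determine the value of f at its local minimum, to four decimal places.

-2.0000

f'(t) = (-2)·e^(-t) + (-2t - 2)·(-1)·e^(-t) = (2t)·e^(-t). Since e^(-t) > 0, the only critical point is t = 0.
f''(0) has the same sign as 2 > 0, so this is a local minimum.
f(0) = (-2)·e^(0) ≈ -2.0000.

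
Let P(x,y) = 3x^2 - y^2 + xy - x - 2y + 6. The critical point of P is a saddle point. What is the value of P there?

∂P/∂x = 6x + y - 1 = 0 and ∂P/∂y = x - 2y - 2 = 0, so (x, y) = (4/13, -11/13).
The Hessian has P_{xx} = 6, P_{yy} = -2, P_{xy} = 1, giving D = -13 < 0, so the point is a saddle point.
P(4/13, -11/13) = 87/13.

87/13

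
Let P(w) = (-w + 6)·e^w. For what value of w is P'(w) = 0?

By the product rule, P'(w) = (-w + 5)·e^w. Since e^w > 0, the only critical point is w = 5.
P''(5) has the same sign as -1 < 0, so this is a local maximum.
P(5) = (1)·e^(5) ≈ 148.4132.

5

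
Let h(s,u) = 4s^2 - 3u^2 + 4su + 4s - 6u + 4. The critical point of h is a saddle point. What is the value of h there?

7

∂h/∂s = 8s + 4u + 4 = 0 and ∂h/∂u = 4s - 6u - 6 = 0, so (s, u) = (0, -1).
The Hessian has h_{ss} = 8, h_{uu} = -6, h_{su} = 4, giving D = -64 < 0, so the point is a saddle point.
h(0, -1) = 7.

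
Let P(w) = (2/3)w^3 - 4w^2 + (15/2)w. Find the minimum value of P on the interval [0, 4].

Differentiating, P'(w) = 2w^2 - 8w + 15/2; which vanishes at w = 3/2 and w = 5/2.
Evaluating at the critical points and endpoints: P(0) = 0,  P(3/2) = 9/2,  P(5/2) = 25/6,  P(4) = 26/3.
So the minimum is P(0) = 0.

0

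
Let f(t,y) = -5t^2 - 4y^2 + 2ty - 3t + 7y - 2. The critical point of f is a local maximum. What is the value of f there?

∂f/∂t = -10t + 2y - 3 = 0 and ∂f/∂y = 2t - 8y + 7 = 0, so (t, y) = (-5/38, 16/19).
The Hessian has f_{tt} = -10, f_{yy} = -8, f_{ty} = 2, giving D = 76 > 0 with f_{tt} < 0, so the point is a local maximum.
f(-5/38, 16/19) = 87/76.

87/76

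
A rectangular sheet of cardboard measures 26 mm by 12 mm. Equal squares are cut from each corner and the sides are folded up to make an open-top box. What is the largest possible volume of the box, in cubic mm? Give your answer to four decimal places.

With cut size x, the volume is V(x) = x(26 − 2x)(12 − 2x) for 0 < x < 6.
V'(x) = 12x^2 − 152x + 312. Setting V'(x) = 0 gives x ≈ 2.5769 (the root in (0, 6)).
V''(x) = 24x − 152 is negative there, so this is the maximum; V ≈ 367.7681.

367.7681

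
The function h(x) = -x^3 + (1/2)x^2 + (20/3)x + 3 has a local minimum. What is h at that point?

h'(x) = -3x^2 + x + 20/3 = 0 at x = -4/3, 5/3.
Since h''(x) = -6x + 1, we get h''(-4/3) = 9 > 0 ⇒ local minimum; h''(5/3) = -9 < 0 ⇒ local maximum.
The local minimum is h(-4/3) = -71/27.

-71/27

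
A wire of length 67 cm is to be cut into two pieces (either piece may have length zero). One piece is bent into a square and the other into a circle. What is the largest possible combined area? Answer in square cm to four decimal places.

357.2233

Let x be the length used for the square. Square side x/4; circle radius (67−x)/(2π).
A(x) = (x/4)² + π·((67−x)/(2π))² = x²/16 + (67−x)²/(4π) for 0 ≤ x ≤ 67. A'(x) = x/8 − (67−x)/(2π) = 0 gives x = 4·67/(π+4) ≈ 37.5266.
A'' > 0, so the interior critical point is a minimum; the maximum is at an endpoint. A(0) = 357.2233 and A(67) = 280.5625, so the largest area is 357.2233.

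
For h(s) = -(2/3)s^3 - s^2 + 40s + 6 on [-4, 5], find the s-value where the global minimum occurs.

The derivative is -2s^2 - 2s + 40, whose only zero in [-4, 5] is s = 4.
Candidates: h(-4) = -382/3,  h(4) = 322/3,  h(5) = 293/3.
So the minimum is h(-4) = -382/3.

-4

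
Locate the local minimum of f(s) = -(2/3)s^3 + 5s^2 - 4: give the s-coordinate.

f'(s) = -2s^2 + 10s. Setting f'(s) = 0 gives s ∈ {0, 5}.
Since f''(s) = -4s + 10, we get f''(0) = 10 > 0 ⇒ local minimum; f''(5) = -10 < 0 ⇒ local maximum.
So the local minimum value is f(0) = -4.

0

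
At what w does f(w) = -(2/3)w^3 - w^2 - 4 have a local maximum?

0

f'(w) = -2w^2 - 2w. Setting f'(w) = 0 gives w ∈ {-1, 0}.
Second-derivative test with f''(w) = -4w - 2: f''(-1) = 2 > 0 ⇒ local minimum; f''(0) = -2 < 0 ⇒ local maximum.
The local maximum is f(0) = -4.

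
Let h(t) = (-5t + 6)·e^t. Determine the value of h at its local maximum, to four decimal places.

6.1070

Differentiating with the product rule gives h'(t) = (-5t + 1)·e^t. Since e^t > 0, the only critical point is t = 1/5.
h''(1/5) has the same sign as -5 < 0, so this is a local maximum.
h(1/5) = (5)·e^(1/5) ≈ 6.1070.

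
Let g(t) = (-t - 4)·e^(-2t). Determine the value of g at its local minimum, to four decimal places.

-548.3166

g'(t) = (-1)·e^(-2t) + (-t - 4)·(-2)·e^(-2t) = (2t + 7)·e^(-2t). Since e^(-2t) > 0, the only critical point is t = -7/2.
g''(-7/2) has the same sign as 2 > 0, so this is a local minimum.
g(-7/2) = (-1/2)·e^(7) ≈ -548.3166.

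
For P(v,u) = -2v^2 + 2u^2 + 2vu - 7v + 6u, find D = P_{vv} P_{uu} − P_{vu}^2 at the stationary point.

-20

∂P/∂v = -4v + 2u - 7 = 0 and ∂P/∂u = 2v + 4u + 6 = 0, so (v, u) = (-2, -1/2).
The Hessian has P_{vv} = -4, P_{uu} = 4, P_{vu} = 2, giving D = -20 < 0, so the point is a saddle point.
D = (-4)·(4) − (2)^2 = -20.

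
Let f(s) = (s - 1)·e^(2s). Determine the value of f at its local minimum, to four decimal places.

-1.3591

By the product rule, f'(s) = (2s - 1)·e^(2s). Since e^(2s) > 0, the only critical point is s = 1/2.
f''(1/2) has the same sign as 2 > 0, so this is a local minimum.
f(1/2) = (-1/2)·e^(1) ≈ -1.3591.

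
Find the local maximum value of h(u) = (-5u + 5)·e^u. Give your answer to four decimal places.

5.0000

Differentiating with the product rule gives h'(u) = (-5u)·e^u. Since e^u > 0, the only critical point is u = 0.
h''(0) has the same sign as -5 < 0, so this is a local maximum.
h(0) = (5)·e^(0) ≈ 5.0000.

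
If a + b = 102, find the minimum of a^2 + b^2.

With a + b = 102, a^2 + b^2 = a^2 + (102 − a)^2.
The derivative 2a − 2(102 − a) = 4a − 204 vanishes at a = 51; second derivative 4 > 0, a minimum.
The minimum is 2·(51)^2 = 5202.

5202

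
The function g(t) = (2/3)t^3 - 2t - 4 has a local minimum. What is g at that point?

-16/3

g'(t) = 2t^2 - 2. Setting g'(t) = 0 gives t ∈ {-1, 1}.
Second-derivative test with g''(t) = 4t: g''(-1) = -4 < 0 ⇒ local maximum; g''(1) = 4 > 0 ⇒ local minimum.
The local minimum is g(1) = -16/3.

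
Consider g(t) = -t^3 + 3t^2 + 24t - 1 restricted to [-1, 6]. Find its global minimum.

-21

g'(t) = -3t^2 + 6t + 24, whose only zero in [-1, 6] is t = 4.
Evaluating at the critical points and endpoints: g(-1) = -21,  g(4) = 79,  g(6) = 35.
So the minimum is g(-1) = -21.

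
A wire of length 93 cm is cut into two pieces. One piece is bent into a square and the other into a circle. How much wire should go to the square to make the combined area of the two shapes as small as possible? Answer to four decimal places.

52.0892

Let x be the length used for the square. Square side x/4; circle radius (93−x)/(2π).
A(x) = (x/4)² + π·((93−x)/(2π))² = x²/16 + (93−x)²/(4π) for 0 ≤ x ≤ 93. A'(x) = x/8 − (93−x)/(2π) = 0 gives x = 4·93/(π+4) ≈ 52.0892.
A'' = 1/8 + 1/(2π) > 0, so this gives the minimum combined area; x ≈ 52.0892 cm to the square.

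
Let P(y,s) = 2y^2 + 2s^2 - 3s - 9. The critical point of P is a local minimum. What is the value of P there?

-81/8

∂P/∂y = 4y = 0 and ∂P/∂s = 4s - 3 = 0, so (y, s) = (0, 3/4).
The Hessian has P_{yy} = 4, P_{ss} = 4, P_{ys} = 0, giving D = 16 > 0 with P_{yy} > 0, so the point is a local minimum.
P(0, 3/4) = -81/8.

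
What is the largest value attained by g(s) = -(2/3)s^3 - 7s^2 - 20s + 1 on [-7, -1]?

80/3

g'(s) = -2s^2 - 14s - 20, which vanishes at s = -5 and s = -2.
Candidates: g(-7) = 80/3; g(-5) = 28/3; g(-2) = 55/3; g(-1) = 44/3.
So the maximum is g(-7) = 80/3.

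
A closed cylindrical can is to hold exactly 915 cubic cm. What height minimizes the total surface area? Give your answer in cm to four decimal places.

10.5223

With radius r and height h, πr²h = 915 so h = 915/(πr²), and S(r) = 2πr² + 2πrh = 2πr² + 2·915/r.
S'(r) = 4πr − 2·915/r² = 0 ⇒ r³ = 915/(2π), so r ≈ 5.2611 and h = 2r ≈ 10.5223.
S''(r) = 4π + 4·915/r³ > 0, so this is the minimum; S ≈ 521.7494.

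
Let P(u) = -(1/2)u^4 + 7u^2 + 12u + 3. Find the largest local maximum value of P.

P'(u) = -2u^3 + 14u + 12 = 0 at u = -2, -1, 3.
Since P''(u) = -6u^2 + 14, we get P''(-2) = -10 < 0 ⇒ local maximum; P''(-1) = 8 > 0 ⇒ local minimum; P''(3) = -40 < 0 ⇒ local maximum.
So the largest local maximum value is P(3) = 123/2.

123/2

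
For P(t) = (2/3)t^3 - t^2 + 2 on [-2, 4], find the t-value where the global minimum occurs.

Differentiating, P'(t) = 2t^2 - 2t; which vanishes at t = 0 and t = 1.
Evaluating at the critical points and endpoints: P(-2) = -22/3,  P(0) = 2,  P(1) = 5/3,  P(4) = 86/3.
So the minimum is P(-2) = -22/3.

-2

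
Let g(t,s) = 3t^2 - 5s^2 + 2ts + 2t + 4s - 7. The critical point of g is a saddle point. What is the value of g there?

-109/16

∂g/∂t = 6t + 2s + 2 = 0 and ∂g/∂s = 2t - 10s + 4 = 0, so (t, s) = (-7/16, 5/16).
The Hessian has g_{tt} = 6, g_{ss} = -10, g_{ts} = 2, giving D = -64 < 0, so the point is a saddle point.
g(-7/16, 5/16) = -109/16.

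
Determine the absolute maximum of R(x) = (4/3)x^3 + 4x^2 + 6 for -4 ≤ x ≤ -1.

The derivative is 4x^2 + 8x, whose only zero in [-4, -1] is x = -2.
Candidates: R(-4) = -46/3, R(-2) = 34/3, R(-1) = 26/3.
So the maximum is R(-2) = 34/3.

34/3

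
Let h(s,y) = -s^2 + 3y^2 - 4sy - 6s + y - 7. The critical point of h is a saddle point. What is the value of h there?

-113/28

∂h/∂s = -2s - 4y - 6 = 0 and ∂h/∂y = -4s + 6y + 1 = 0, so (s, y) = (-8/7, -13/14).
The Hessian has h_{ss} = -2, h_{yy} = 6, h_{sy} = -4, giving D = -28 < 0, so the point is a saddle point.
h(-8/7, -13/14) = -113/28.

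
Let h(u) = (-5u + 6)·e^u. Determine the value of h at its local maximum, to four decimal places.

6.1070

h'(u) = (-5)·e^u + (-5u + 6)·1·e^u = (-5u + 1)·e^u. Since e^u > 0, the only critical point is u = 1/5.
h''(1/5) has the same sign as -5 < 0, so this is a local maximum.
h(1/5) = (5)·e^(1/5) ≈ 6.1070.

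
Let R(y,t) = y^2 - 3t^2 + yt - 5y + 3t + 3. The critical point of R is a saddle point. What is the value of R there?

∂R/∂y = 2y + t - 5 = 0 and ∂R/∂t = y - 6t + 3 = 0, so (y, t) = (27/13, 11/13).
The Hessian has R_{yy} = 2, R_{tt} = -6, R_{yt} = 1, giving D = -13 < 0, so the point is a saddle point.
R(27/13, 11/13) = -12/13.

-12/13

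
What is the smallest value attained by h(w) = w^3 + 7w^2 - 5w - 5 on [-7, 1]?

Differentiating, h'(w) = 3w^2 + 14w - 5; which vanishes at w = -5 and w = 1/3.
Evaluating at the critical points and endpoints: h(-7) = 30, h(-5) = 70, h(1/3) = -158/27, h(1) = -2.
The minimum over the interval is -158/27, attained at w = 1/3.

-158/27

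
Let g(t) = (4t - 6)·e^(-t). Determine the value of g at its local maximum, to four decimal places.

0.3283

g'(t) = 4·e^(-t) + (4t - 6)·(-1)·e^(-t) = (-4t + 10)·e^(-t). Since e^(-t) > 0, the only critical point is t = 5/2.
g''(5/2) has the same sign as -4 < 0, so this is a local maximum.
g(5/2) = (4)·e^(-5/2) ≈ 0.3283.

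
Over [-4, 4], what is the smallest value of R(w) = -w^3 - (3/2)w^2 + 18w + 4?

-73/2

Differentiating, R'(w) = -3w^2 - 3w + 18; which vanishes at w = -3 and w = 2.
Compare values at every candidate in [-4, 4]: R(-4) = -28,  R(-3) = -73/2,  R(2) = 26,  R(4) = -12.
So the minimum is R(-3) = -73/2.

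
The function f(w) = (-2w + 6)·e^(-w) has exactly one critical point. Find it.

4

Differentiating with the product rule gives f'(w) = (2w - 8)·e^(-w). Since e^(-w) > 0, the only critical point is w = 4.
f''(4) has the same sign as 2 > 0, so this is a local minimum.
f(4) = (-2)·e^(-4) ≈ -0.0366.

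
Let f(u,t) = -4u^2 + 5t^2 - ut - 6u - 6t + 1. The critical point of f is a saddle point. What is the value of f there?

∂f/∂u = -8u - t - 6 = 0 and ∂f/∂t = -u + 10t - 6 = 0, so (u, t) = (-22/27, 14/27).
The Hessian has f_{uu} = -8, f_{tt} = 10, f_{ut} = -1, giving D = -81 < 0, so the point is a saddle point.
f(-22/27, 14/27) = 17/9.

17/9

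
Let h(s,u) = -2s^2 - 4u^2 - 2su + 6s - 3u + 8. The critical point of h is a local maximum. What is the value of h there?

∂h/∂s = -4s - 2u + 6 = 0 and ∂h/∂u = -2s - 8u - 3 = 0, so (s, u) = (27/14, -6/7).
The Hessian has h_{ss} = -4, h_{uu} = -8, h_{su} = -2, giving D = 28 > 0 with h_{ss} < 0, so the point is a local maximum.
h(27/14, -6/7) = 211/14.

211/14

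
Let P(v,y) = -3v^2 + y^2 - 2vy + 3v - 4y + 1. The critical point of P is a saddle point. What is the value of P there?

-47/16

∂P/∂v = -6v - 2y + 3 = 0 and ∂P/∂y = -2v + 2y - 4 = 0, so (v, y) = (-1/8, 15/8).
The Hessian has P_{vv} = -6, P_{yy} = 2, P_{vy} = -2, giving D = -16 < 0, so the point is a saddle point.
P(-1/8, 15/8) = -47/16.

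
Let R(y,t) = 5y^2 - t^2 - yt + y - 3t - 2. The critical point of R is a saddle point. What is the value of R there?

-1/21

∂R/∂y = 10y - t + 1 = 0 and ∂R/∂t = -y - 2t - 3 = 0, so (y, t) = (-5/21, -29/21).
The Hessian has R_{yy} = 10, R_{tt} = -2, R_{yt} = -1, giving D = -21 < 0, so the point is a saddle point.
R(-5/21, -29/21) = -1/21.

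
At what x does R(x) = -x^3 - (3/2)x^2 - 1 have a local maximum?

0

R'(x) = -3x^2 - 3x. Setting R'(x) = 0 gives x ∈ {-1, 0}.
R''(x) = -6x - 3. R''(-1) = 3 > 0 ⇒ local minimum; R''(0) = -3 < 0 ⇒ local maximum.
So the local maximum value is R(0) = -1.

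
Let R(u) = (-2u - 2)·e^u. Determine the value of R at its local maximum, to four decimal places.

0.2707

By the product rule, R'(u) = (-2u - 4)·e^u. Since e^u > 0, the only critical point is u = -2.
R''(-2) has the same sign as -2 < 0, so this is a local maximum.
R(-2) = (2)·e^(-2) ≈ 0.2707.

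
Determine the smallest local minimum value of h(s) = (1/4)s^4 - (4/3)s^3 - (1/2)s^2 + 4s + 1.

h'(s) = s^3 - 4s^2 - s + 4 = 0 at s = -1, 1, 4.
Since h''(s) = 3s^2 - 8s - 1, we get h''(-1) = 10 > 0 ⇒ local minimum; h''(1) = -6 < 0 ⇒ local maximum; h''(4) = 15 > 0 ⇒ local minimum.
Thus h has its smallest local minimum at s = 4, with value -37/3.

-37/3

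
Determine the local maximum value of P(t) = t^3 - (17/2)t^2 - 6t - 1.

1/54

P'(t) = 3t^2 - 17t - 6 = 0 at t = -1/3, 6.
P''(t) = 6t - 17. P''(-1/3) = -19 < 0 ⇒ local maximum; P''(6) = 19 > 0 ⇒ local minimum.
So the local maximum value is P(-1/3) = 1/54.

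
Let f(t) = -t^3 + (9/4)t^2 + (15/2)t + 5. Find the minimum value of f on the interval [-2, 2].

3/4

f'(t) = -3t^2 + (9/2)t + 15/2, whose only zero in [-2, 2] is t = -1.
Compare values at every candidate in [-2, 2]: f(-2) = 7, f(-1) = 3/4, f(2) = 21.
The minimum over the interval is 3/4, attained at t = -1.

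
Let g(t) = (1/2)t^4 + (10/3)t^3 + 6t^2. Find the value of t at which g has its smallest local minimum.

g'(t) = 2t^3 + 10t^2 + 12t = 0 at t = -3, -2, 0.
Second-derivative test with g''(t) = 6t^2 + 20t + 12: g''(-3) = 6 > 0 ⇒ local minimum; g''(-2) = -4 < 0 ⇒ local maximum; g''(0) = 12 > 0 ⇒ local minimum.
So the smallest local minimum value is g(0) = 0.

0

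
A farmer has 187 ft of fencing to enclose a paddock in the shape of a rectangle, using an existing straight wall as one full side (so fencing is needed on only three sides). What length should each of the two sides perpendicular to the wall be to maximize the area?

187/4

Let the sides perpendicular to the wall have length x and the parallel side y, so 2x + y = 187 and the area is A = xy = x(187 − 2x).
A'(x) = 187 − 4x = 0 gives x = 187/4, and A''(x) = −4 < 0 confirms a maximum.
Then y = 187 − 2·187/4 = 187/2 and A = 34969/8.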